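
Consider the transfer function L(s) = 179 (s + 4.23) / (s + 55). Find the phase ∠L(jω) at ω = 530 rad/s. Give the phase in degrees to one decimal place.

5.5°

∠(j530 + 4.23) = arctan(530/4.23) = 89.54°
∠(j530 + 55) = arctan(530/55) = 84.08°
∠L(j530) = 89.54° − 84.08° = 5.47°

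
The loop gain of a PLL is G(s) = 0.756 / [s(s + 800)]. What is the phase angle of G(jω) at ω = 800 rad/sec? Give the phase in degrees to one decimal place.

-135.0°

∠(j800 + 800) = arctan(800/800) = 45.00°
∠(j800) = 90.00°
∠G(j800) = − (45.00° + 90.00°) = -135.00°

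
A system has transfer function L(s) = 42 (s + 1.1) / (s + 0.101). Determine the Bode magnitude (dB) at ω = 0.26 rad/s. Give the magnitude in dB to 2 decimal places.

44.62 dB

|j0.26 + 1.1| = √(0.26² + 1.1²) = 1.13
|j0.26 + 0.101| = √(0.26² + 0.101²) = 0.2789
|L(j0.26)| = 42 × 1.13 / 0.2789 = 170.2
20 log₁₀(170.2) = 44.619 dB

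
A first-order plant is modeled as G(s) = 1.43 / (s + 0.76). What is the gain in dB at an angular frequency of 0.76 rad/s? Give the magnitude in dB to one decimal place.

|j0.76 + 0.76| = √(0.76² + 0.76²) = 1.075
|G(j0.76)| = 1.43 / 1.075 = 1.3305
20 log₁₀(1.3305) = 2.48 dB

2.5 dB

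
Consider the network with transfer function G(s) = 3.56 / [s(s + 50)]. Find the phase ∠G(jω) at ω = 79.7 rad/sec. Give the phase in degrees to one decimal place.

∠(j79.7 + 50) = arctan(79.7/50) = 57.90°
∠(j79.7) = 90.00°
∠G(j79.7) = − (57.90° + 90.00°) = -147.90°

-147.9 deg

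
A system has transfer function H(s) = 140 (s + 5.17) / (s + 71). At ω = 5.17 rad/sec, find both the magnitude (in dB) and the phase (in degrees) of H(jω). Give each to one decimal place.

|j5.17 + 5.17| = √(5.17² + 5.17²) = 7.311
|j5.17 + 71| = √(5.17² + 71²) = 71.19
|H(j5.17)| = 140 × 7.311 / 71.19 = 14.379
20 log₁₀(14.379) = 23.15 dB
∠(j5.17 + 5.17) = arctan(5.17/5.17) = 45.00°
∠(j5.17 + 71) = arctan(5.17/71) = 4.16°
∠H(j5.17) = 45.00° − 4.16° = 40.84°

|H| = 23.2 dB, ∠H = 40.8°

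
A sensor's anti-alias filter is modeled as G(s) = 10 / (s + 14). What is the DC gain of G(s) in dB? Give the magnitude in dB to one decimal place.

-2.9 dB

G(0) = 10 / 14 = 0.71429
20 log₁₀(0.71429) = -2.92 dB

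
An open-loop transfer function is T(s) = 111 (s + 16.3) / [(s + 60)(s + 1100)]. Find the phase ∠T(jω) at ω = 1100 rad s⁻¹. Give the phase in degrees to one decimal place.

∠(j1100 + 16.3) = arctan(1100/16.3) = 89.15°
∠(j1100 + 60) = arctan(1100/60) = 86.88°
∠(j1100 + 1100) = arctan(1100/1100) = 45.00°
∠T(j1100) = 89.15° − (86.88° + 45.00°) = -42.73°

-42.7°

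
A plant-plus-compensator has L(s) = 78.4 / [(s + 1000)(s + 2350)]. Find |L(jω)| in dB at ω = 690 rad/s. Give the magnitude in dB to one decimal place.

|j690 + 1000| = √(690² + 1000²) = 1215
|j690 + 2350| = √(690² + 2350²) = 2449
|L(j690)| = 78.4 / (1215 × 2449) = 2.6347e-05
20 log₁₀(2.6347e-05) = -91.59 dB

-91.6 dB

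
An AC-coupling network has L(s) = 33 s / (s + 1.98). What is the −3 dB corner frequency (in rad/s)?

For a single-pole high-pass, the −3 dB point is at the pole: ω = 1.98 rad/s.

1.98 rad/s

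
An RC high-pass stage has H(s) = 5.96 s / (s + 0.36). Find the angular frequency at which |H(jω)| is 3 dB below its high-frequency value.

For a single-pole high-pass, the −3 dB point is at the pole: ω = 0.36 rad/sec.

0.36 rad/sec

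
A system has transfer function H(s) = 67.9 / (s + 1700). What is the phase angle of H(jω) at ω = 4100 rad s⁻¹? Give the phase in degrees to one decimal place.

-67.5 deg

∠(j4100 + 1700) = arctan(4100/1700) = 67.48°
∠H(j4100) = −67.48° = -67.48°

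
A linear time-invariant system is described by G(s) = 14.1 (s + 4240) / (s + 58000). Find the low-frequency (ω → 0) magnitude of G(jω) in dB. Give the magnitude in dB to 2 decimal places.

G(0) = 14.1 × 4240 / 58000 = 1.0308
20 log₁₀(1.0308) = 0.263 dB

0.26 dB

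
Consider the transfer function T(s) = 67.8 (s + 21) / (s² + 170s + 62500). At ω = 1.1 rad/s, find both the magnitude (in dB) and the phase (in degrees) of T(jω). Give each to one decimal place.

|j1.1 + 21| = √(1.1² + 21²) = 21.03
|(j1.1)² + 170(j1.1) + 62500| = |62499 + j187| = 6.25e+04
|T(j1.1)| = 67.8 × 21.03 / 6.25e+04 = 0.022812
20 log₁₀(0.022812) = -32.84 dB
∠(j1.1 + 21) = arctan(1.1/21) = 3.00°
∠[(j1.1)² + 170(j1.1) + 62500] = ∠[62499 + j187] = 0.17°
∠T(j1.1) = 3.00° − 0.17° = 2.83°

|T| = -32.8 dB, ∠T = 2.8°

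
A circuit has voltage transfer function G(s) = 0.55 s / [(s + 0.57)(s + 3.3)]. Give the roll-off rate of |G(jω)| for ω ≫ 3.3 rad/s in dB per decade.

With 1 zero and 2 poles, the high-frequency asymptotic slope is 20 × (1 − 2) = -20 dB/decade.

-20 dB/decade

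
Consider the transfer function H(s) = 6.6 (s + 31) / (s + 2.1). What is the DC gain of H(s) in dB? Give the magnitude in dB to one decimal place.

H(0) = 6.6 × 31 / 2.1 = 97.429
20 log₁₀(97.429) = 39.77 dB

39.8 dB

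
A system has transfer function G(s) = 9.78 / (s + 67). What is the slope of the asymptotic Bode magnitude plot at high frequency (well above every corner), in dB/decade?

With 0 zeros and 1 pole, the high-frequency asymptotic slope is 20 × (0 − 1) = -20 dB/decade.

-20 dB/decade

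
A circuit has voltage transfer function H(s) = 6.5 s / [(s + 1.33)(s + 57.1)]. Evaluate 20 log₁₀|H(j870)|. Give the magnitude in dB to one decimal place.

-42.6 dB

|j870| = 870
|j870 + 1.33| = √(870² + 1.33²) = 870
|j870 + 57.1| = √(870² + 57.1²) = 871.9
|H(j870)| = 6.5 × 870 / (870 × 871.9) = 0.0074552
20 log₁₀(0.0074552) = -42.55 dB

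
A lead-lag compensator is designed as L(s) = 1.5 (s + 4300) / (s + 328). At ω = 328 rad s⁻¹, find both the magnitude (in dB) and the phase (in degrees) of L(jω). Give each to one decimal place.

|L| = 22.9 dB, ∠L = -40.6°

|j328 + 4300| = √(328² + 4300²) = 4312
|j328 + 328| = √(328² + 328²) = 463.9
|L(j328)| = 1.5 × 4312 / 463.9 = 13.945
20 log₁₀(13.945) = 22.89 dB
∠(j328 + 4300) = arctan(328/4300) = 4.36°
∠(j328 + 328) = arctan(328/328) = 45.00°
∠L(j328) = 4.36° − 45.00° = -40.64°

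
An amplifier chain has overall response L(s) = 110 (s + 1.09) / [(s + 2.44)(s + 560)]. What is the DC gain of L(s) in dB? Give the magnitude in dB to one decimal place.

-21.1 dB

L(0) = 110 × 1.09 / (2.44 × 560) = 0.087749
20 log₁₀(0.087749) = -21.14 dB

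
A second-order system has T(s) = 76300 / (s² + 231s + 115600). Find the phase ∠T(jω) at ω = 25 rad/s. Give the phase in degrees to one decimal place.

∠[(j25)² + 231(j25) + 115600] = ∠[1.1498e+05 + j5775] = 2.88°
∠T(j25) = −2.88° = -2.88°

-2.9°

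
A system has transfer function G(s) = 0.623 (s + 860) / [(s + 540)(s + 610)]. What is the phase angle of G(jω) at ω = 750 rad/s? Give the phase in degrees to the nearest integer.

∠(j750 + 860) = arctan(750/860) = 41.09°
∠(j750 + 540) = arctan(750/540) = 54.25°
∠(j750 + 610) = arctan(750/610) = 50.88°
∠G(j750) = 41.09° − (54.25° + 50.88°) = -64.03°

-64°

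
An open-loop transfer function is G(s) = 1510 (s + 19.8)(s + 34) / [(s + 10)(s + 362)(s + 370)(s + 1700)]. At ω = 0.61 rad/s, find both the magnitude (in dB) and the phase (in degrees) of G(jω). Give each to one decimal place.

|j0.61 + 19.8| = √(0.61² + 19.8²) = 19.81
|j0.61 + 34| = √(0.61² + 34²) = 34.01
|j0.61 + 10| = √(0.61² + 10²) = 10.02
|j0.61 + 362| = √(0.61² + 362²) = 362
|j0.61 + 370| = √(0.61² + 370²) = 370
|j0.61 + 1700| = √(0.61² + 1700²) = 1700
|G(j0.61)| = 1510 × 19.81 × 34.01 / (10.02 × 362 × 370 × 1700) = 0.00044589
20 log₁₀(0.00044589) = -67.02 dB
∠(j0.61 + 19.8) = arctan(0.61/19.8) = 1.76°
∠(j0.61 + 34) = arctan(0.61/34) = 1.03°
∠(j0.61 + 10) = arctan(0.61/10) = 3.49°
∠(j0.61 + 362) = arctan(0.61/362) = 0.10°
∠(j0.61 + 370) = arctan(0.61/370) = 0.09°
∠(j0.61 + 1700) = arctan(0.61/1700) = 0.02°
∠G(j0.61) = 1.76° + 1.03° − (3.49° + 0.10° + 0.09° + 0.02°) = -0.91°

|G| = -67.0 dB, ∠G = -0.9°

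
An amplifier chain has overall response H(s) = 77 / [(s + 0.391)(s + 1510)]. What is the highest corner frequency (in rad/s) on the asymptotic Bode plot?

1510 rad/s

Break frequencies occur at each pole and zero magnitude: 0.391 rad/s, 1510 rad/s.
The highest is 1510 rad/s.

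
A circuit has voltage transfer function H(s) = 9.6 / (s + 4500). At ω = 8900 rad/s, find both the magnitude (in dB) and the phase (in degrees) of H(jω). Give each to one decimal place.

|j8900 + 4500| = √(8900² + 4500²) = 9973
|H(j8900)| = 9.6 / 9973 = 0.0009626
20 log₁₀(0.0009626) = -60.33 dB
∠(j8900 + 4500) = arctan(8900/4500) = 63.18°
∠H(j8900) = −63.18° = -63.18°

|H| = -60.3 dB, ∠H = -63.2°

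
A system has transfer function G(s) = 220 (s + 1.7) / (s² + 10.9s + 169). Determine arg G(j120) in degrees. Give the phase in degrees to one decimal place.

∠(j120 + 1.7) = arctan(120/1.7) = 89.19°
∠[(j120)² + 10.9(j120) + 169] = ∠[-14231 + j1308] = 174.75°
∠G(j120) = 89.19° − 174.75° = -85.56°

-85.6°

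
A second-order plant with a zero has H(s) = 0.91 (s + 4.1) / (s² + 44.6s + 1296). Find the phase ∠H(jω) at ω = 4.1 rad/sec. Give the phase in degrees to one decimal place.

∠(j4.1 + 4.1) = arctan(4.1/4.1) = 45.00°
∠[(j4.1)² + 44.6(j4.1) + 1296] = ∠[1279.2 + j182.86] = 8.14°
∠H(j4.1) = 45.00° − 8.14° = 36.86°

36.9°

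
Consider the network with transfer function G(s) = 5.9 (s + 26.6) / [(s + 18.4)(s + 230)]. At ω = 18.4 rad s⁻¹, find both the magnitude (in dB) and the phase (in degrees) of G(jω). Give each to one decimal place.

|j18.4 + 26.6| = √(18.4² + 26.6²) = 32.34
|j18.4 + 18.4| = √(18.4² + 18.4²) = 26.02
|j18.4 + 230| = √(18.4² + 230²) = 230.7
|G(j18.4)| = 5.9 × 32.34 / (26.02 × 230.7) = 0.031783
20 log₁₀(0.031783) = -29.96 dB
∠(j18.4 + 26.6) = arctan(18.4/26.6) = 34.67°
∠(j18.4 + 18.4) = arctan(18.4/18.4) = 45.00°
∠(j18.4 + 230) = arctan(18.4/230) = 4.57°
∠G(j18.4) = 34.67° − (45.00° + 4.57°) = -14.90°

|G| = -30.0 dB, ∠G = -14.9°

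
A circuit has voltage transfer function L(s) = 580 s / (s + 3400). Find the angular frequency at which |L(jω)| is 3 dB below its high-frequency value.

3400 rad/s

For a single-pole high-pass, the −3 dB point is at the pole: ω = 3400 rad/s.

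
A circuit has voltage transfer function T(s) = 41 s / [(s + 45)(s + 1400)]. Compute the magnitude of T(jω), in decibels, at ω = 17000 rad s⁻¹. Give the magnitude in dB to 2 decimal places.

-52.38 dB

|j17000| = 1.7e+04
|j17000 + 45| = √(17000² + 45²) = 1.7e+04
|j17000 + 1400| = √(17000² + 1400²) = 1.706e+04
|T(j17000)| = 41 × 1.7e+04 / (1.7e+04 × 1.706e+04) = 0.0024036
20 log₁₀(0.0024036) = -52.383 dB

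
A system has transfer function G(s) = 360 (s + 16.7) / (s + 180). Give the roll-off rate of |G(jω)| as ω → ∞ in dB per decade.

With 1 zero and 1 pole, the high-frequency asymptotic slope is 20 × (1 − 1) = 0 dB/decade.

0 dB/decade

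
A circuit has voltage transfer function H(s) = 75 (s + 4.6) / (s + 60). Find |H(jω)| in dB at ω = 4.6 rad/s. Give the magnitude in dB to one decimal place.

|j4.6 + 4.6| = √(4.6² + 4.6²) = 6.505
|j4.6 + 60| = √(4.6² + 60²) = 60.18
|H(j4.6)| = 75 × 6.505 / 60.18 = 8.1079
20 log₁₀(8.1079) = 18.18 dB

18.2 dB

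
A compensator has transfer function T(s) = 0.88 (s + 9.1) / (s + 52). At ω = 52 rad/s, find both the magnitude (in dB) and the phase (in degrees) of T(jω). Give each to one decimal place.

|T| = -4.0 dB, ∠T = 35.1 deg

|j52 + 9.1| = √(52² + 9.1²) = 52.79
|j52 + 52| = √(52² + 52²) = 73.54
|T(j52)| = 0.88 × 52.79 / 73.54 = 0.63171
20 log₁₀(0.63171) = -3.99 dB
∠(j52 + 9.1) = arctan(52/9.1) = 80.07°
∠(j52 + 52) = arctan(52/52) = 45.00°
∠T(j52) = 80.07° − 45.00° = 35.07°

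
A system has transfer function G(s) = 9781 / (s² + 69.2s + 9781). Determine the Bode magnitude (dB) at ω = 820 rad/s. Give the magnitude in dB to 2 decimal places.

-36.65 dB

|(j820)² + 69.2(j820) + 9781| = |-6.6262e+05 + j56744| = 6.65e+05
|G(j820)| = 9781 / 6.65e+05 = 0.014707
20 log₁₀(0.014707) = -36.649 dB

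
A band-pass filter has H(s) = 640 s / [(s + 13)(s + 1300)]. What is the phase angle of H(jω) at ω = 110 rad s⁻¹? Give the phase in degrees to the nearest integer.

2°

∠(j110) = 90.00°
∠(j110 + 13) = arctan(110/13) = 83.26°
∠(j110 + 1300) = arctan(110/1300) = 4.84°
∠H(j110) = 90.00° − (83.26° + 4.84°) = 1.90°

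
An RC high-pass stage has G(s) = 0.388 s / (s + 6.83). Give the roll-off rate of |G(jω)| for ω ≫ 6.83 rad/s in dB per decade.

With 1 zero and 1 pole, the high-frequency asymptotic slope is 20 × (1 − 1) = 0 dB/decade.

0 dB/decade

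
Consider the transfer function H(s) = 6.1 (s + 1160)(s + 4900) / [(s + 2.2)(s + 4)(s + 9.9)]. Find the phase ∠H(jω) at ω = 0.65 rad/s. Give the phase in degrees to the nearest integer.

-29°

∠(j0.65 + 1160) = arctan(0.65/1160) = 0.03°
∠(j0.65 + 4900) = arctan(0.65/4900) = 0.01°
∠(j0.65 + 2.2) = arctan(0.65/2.2) = 16.46°
∠(j0.65 + 4) = arctan(0.65/4) = 9.23°
∠(j0.65 + 9.9) = arctan(0.65/9.9) = 3.76°
∠H(j0.65) = 0.03° + 0.01° − (16.46° + 9.23° + 3.76°) = -29.41°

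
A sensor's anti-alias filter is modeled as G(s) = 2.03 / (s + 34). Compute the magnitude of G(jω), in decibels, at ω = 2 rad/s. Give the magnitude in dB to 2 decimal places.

|j2 + 34| = √(2² + 34²) = 34.06
|G(j2)| = 2.03 / 34.06 = 0.059603
20 log₁₀(0.059603) = -24.495 dB

-24.49 dB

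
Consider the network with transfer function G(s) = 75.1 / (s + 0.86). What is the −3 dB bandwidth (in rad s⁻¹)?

For a single-pole low-pass, the −3 dB point is at the pole: ω = 0.86 rad s⁻¹.

0.86 rad s⁻¹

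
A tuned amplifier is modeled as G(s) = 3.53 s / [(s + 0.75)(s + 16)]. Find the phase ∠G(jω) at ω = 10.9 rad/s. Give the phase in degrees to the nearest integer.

-30 deg

∠(j10.9) = 90.00°
∠(j10.9 + 0.75) = arctan(10.9/0.75) = 86.06°
∠(j10.9 + 16) = arctan(10.9/16) = 34.26°
∠G(j10.9) = 90.00° − (86.06° + 34.26°) = -30.33°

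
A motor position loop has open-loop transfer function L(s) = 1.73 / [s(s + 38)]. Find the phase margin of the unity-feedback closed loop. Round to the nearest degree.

Gain crossover: |L(jω)| = 1 at ω ≈ 0.0455 rad/s.
∠L(j0.0455) = −90° − arctan(0.0455/38) ≈ -90.07°
PM = 180° + (-90.07°) = 89.93°

90°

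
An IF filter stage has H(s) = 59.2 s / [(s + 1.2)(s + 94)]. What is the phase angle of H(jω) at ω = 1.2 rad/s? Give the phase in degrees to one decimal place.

44.3°

∠(j1.2) = 90.00°
∠(j1.2 + 1.2) = arctan(1.2/1.2) = 45.00°
∠(j1.2 + 94) = arctan(1.2/94) = 0.73°
∠H(j1.2) = 90.00° − (45.00° + 0.73°) = 44.27°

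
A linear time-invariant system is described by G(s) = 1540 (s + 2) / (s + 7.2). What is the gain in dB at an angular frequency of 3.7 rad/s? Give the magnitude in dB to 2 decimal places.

58.06 dB

|j3.7 + 2| = √(3.7² + 2²) = 4.206
|j3.7 + 7.2| = √(3.7² + 7.2²) = 8.095
|G(j3.7)| = 1540 × 4.206 / 8.095 = 800.14
20 log₁₀(800.14) = 58.063 dB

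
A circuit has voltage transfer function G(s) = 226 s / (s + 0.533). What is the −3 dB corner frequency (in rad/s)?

For a single-pole high-pass, the −3 dB point is at the pole: ω = 0.533 rad/s.

0.533 rad/s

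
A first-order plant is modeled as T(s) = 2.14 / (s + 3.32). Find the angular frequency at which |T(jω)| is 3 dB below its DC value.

For a single-pole low-pass, the −3 dB point is at the pole: ω = 3.32 rad/sec.

3.32 rad/sec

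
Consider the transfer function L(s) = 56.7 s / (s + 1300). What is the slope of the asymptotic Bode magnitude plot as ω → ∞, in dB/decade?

0 dB/decade

With 1 zero and 1 pole, the high-frequency asymptotic slope is 20 × (1 − 1) = 0 dB/decade.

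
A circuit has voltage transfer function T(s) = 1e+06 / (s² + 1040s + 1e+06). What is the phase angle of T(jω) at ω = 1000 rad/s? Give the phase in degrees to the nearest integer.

∠[(j1000)² + 1040(j1000) + 1e+06] = ∠[0 + j1.04e+06] = 90.00°
∠T(j1000) = −90.00° = -90.00°

-90°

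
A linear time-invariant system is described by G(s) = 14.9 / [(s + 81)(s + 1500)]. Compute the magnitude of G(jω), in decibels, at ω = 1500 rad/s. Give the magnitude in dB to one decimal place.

-106.6 dB

|j1500 + 81| = √(1500² + 81²) = 1502
|j1500 + 1500| = √(1500² + 1500²) = 2121
|G(j1500)| = 14.9 / (1502 × 2121) = 4.6758e-06
20 log₁₀(4.6758e-06) = -106.60 dB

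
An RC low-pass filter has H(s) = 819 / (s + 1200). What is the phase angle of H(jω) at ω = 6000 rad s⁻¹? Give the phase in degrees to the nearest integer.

∠(j6000 + 1200) = arctan(6000/1200) = 78.69°
∠H(j6000) = −78.69° = -78.69°

-79°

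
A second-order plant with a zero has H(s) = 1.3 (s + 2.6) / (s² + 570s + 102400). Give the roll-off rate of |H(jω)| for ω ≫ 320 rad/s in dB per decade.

-20 dB/decade

With 1 zero and 2 poles, the high-frequency asymptotic slope is 20 × (1 − 2) = -20 dB/decade.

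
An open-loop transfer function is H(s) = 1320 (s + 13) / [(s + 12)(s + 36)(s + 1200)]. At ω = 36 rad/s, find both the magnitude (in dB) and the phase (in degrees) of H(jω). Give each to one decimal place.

|j36 + 13| = √(36² + 13²) = 38.28
|j36 + 12| = √(36² + 12²) = 37.95
|j36 + 36| = √(36² + 36²) = 50.91
|j36 + 1200| = √(36² + 1200²) = 1201
|H(j36)| = 1320 × 38.28 / (37.95 × 50.91 × 1201) = 0.021783
20 log₁₀(0.021783) = -33.24 dB
∠(j36 + 13) = arctan(36/13) = 70.14°
∠(j36 + 12) = arctan(36/12) = 71.57°
∠(j36 + 36) = arctan(36/36) = 45.00°
∠(j36 + 1200) = arctan(36/1200) = 1.72°
∠H(j36) = 70.14° − (71.57° + 45.00° + 1.72°) = -48.14°

|H| = -33.2 dB, ∠H = -48.1°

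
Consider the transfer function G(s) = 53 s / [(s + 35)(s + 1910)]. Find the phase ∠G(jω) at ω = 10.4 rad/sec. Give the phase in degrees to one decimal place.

73.1 deg

∠(j10.4) = 90.00°
∠(j10.4 + 35) = arctan(10.4/35) = 16.55°
∠(j10.4 + 1910) = arctan(10.4/1910) = 0.31°
∠G(j10.4) = 90.00° − (16.55° + 0.31°) = 73.14°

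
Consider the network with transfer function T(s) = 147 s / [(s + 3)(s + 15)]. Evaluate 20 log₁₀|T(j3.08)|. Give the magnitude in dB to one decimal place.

|j3.08| = 3.08
|j3.08 + 3| = √(3.08² + 3²) = 4.3
|j3.08 + 15| = √(3.08² + 15²) = 15.31
|T(j3.08)| = 147 × 3.08 / (4.3 × 15.31) = 6.8767
20 log₁₀(6.8767) = 16.75 dB

16.7 dB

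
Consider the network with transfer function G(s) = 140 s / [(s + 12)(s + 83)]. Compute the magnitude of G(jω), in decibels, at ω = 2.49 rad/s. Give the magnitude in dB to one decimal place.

-9.3 dB

|j2.49| = 2.49
|j2.49 + 12| = √(2.49² + 12²) = 12.26
|j2.49 + 83| = √(2.49² + 83²) = 83.04
|G(j2.49)| = 140 × 2.49 / (12.26 × 83.04) = 0.34255
20 log₁₀(0.34255) = -9.31 dB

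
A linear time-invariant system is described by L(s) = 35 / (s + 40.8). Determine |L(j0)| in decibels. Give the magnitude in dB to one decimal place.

L(0) = 35 / 40.8 = 0.85784
20 log₁₀(0.85784) = -1.33 dB

-1.3 dB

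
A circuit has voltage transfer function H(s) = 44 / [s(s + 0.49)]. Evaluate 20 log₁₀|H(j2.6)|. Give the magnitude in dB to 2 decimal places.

16.12 dB

|j2.6 + 0.49| = √(2.6² + 0.49²) = 2.646
|j2.6| = 2.6
|H(j2.6)| = 44 / (2.646 × 2.6) = 6.3963
20 log₁₀(6.3963) = 16.119 dB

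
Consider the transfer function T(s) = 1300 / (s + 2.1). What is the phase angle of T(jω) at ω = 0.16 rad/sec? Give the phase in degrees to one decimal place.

-4.4 deg

∠(j0.16 + 2.1) = arctan(0.16/2.1) = 4.36°
∠T(j0.16) = −4.36° = -4.36°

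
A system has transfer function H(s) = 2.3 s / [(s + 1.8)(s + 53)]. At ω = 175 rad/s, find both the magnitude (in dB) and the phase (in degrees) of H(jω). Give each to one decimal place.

|j175| = 175
|j175 + 1.8| = √(175² + 1.8²) = 175
|j175 + 53| = √(175² + 53²) = 182.8
|H(j175)| = 2.3 × 175 / (175 × 182.8) = 0.012578
20 log₁₀(0.012578) = -38.01 dB
∠(j175) = 90.00°
∠(j175 + 1.8) = arctan(175/1.8) = 89.41°
∠(j175 + 53) = arctan(175/53) = 73.15°
∠H(j175) = 90.00° − (89.41° + 73.15°) = -72.56°

|H| = -38.0 dB, ∠H = -72.6°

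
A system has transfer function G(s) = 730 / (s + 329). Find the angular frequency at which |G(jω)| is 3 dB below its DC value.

329 rad s⁻¹

For a single-pole low-pass, the −3 dB point is at the pole: ω = 329 rad s⁻¹.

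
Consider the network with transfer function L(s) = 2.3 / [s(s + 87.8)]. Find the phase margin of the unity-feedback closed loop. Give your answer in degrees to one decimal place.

90.0°

Gain crossover: |L(jω)| = 1 at ω ≈ 0.0262 rad/s.
∠L(j0.0262) = −90° − arctan(0.0262/87.8) ≈ -90.02°
PM = 180° + (-90.02°) = 89.98°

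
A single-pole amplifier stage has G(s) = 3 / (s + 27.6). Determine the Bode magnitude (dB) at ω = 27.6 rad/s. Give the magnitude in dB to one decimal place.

-22.3 dB

|j27.6 + 27.6| = √(27.6² + 27.6²) = 39.03
|G(j27.6)| = 3 / 39.03 = 0.076859
20 log₁₀(0.076859) = -22.29 dB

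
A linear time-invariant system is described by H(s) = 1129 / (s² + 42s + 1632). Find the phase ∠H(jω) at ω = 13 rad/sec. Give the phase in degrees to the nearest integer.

-20°

∠[(j13)² + 42(j13) + 1632] = ∠[1463 + j546] = 20.47°
∠H(j13) = −20.47° = -20.47°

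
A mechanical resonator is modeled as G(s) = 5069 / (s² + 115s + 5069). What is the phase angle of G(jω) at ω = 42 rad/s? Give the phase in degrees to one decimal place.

-55.6°

∠[(j42)² + 115(j42) + 5069] = ∠[3305 + j4830] = 55.62°
∠G(j42) = −55.62° = -55.62°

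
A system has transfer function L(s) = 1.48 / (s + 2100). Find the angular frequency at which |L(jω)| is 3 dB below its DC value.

For a single-pole low-pass, the −3 dB point is at the pole: ω = 2100 rad/sec.

2100 rad/sec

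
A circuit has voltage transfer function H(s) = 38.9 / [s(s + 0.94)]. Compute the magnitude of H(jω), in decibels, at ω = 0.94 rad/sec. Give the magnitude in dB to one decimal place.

|j0.94 + 0.94| = √(0.94² + 0.94²) = 1.329
|j0.94| = 0.94
|H(j0.94)| = 38.9 / (1.329 × 0.94) = 31.13
20 log₁₀(31.13) = 29.86 dB

29.9 dB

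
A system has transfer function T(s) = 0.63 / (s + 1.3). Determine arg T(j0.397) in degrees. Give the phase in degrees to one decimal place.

∠(j0.397 + 1.3) = arctan(0.397/1.3) = 16.98°
∠T(j0.397) = −16.98° = -16.98°

-17.0°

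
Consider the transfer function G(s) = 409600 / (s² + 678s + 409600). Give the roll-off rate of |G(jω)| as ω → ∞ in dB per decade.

With 0 zeros and 2 poles, the high-frequency asymptotic slope is 20 × (0 − 2) = -40 dB/decade.

-40 dB/decade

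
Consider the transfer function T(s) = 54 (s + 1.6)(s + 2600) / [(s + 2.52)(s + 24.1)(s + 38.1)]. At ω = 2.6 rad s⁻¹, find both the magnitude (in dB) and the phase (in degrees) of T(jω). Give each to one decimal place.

|T| = 42.1 dB, ∠T = 2.5°

|j2.6 + 1.6| = √(2.6² + 1.6²) = 3.053
|j2.6 + 2600| = √(2.6² + 2600²) = 2600
|j2.6 + 2.52| = √(2.6² + 2.52²) = 3.621
|j2.6 + 24.1| = √(2.6² + 24.1²) = 24.24
|j2.6 + 38.1| = √(2.6² + 38.1²) = 38.19
|T(j2.6)| = 54 × 3.053 × 2600 / (3.621 × 24.24 × 38.19) = 127.88
20 log₁₀(127.88) = 42.14 dB
∠(j2.6 + 1.6) = arctan(2.6/1.6) = 58.39°
∠(j2.6 + 2600) = arctan(2.6/2600) = 0.06°
∠(j2.6 + 2.52) = arctan(2.6/2.52) = 45.90°
∠(j2.6 + 24.1) = arctan(2.6/24.1) = 6.16°
∠(j2.6 + 38.1) = arctan(2.6/38.1) = 3.90°
∠T(j2.6) = 58.39° + 0.06° − (45.90° + 6.16° + 3.90°) = 2.49°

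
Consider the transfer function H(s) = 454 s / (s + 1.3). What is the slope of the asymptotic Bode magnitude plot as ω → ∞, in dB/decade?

0 dB/decade

With 1 zero and 1 pole, the high-frequency asymptotic slope is 20 × (1 − 1) = 0 dB/decade.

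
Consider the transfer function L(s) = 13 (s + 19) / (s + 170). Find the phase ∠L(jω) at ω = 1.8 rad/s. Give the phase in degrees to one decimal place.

4.8°

∠(j1.8 + 19) = arctan(1.8/19) = 5.41°
∠(j1.8 + 170) = arctan(1.8/170) = 0.61°
∠L(j1.8) = 5.41° − 0.61° = 4.81°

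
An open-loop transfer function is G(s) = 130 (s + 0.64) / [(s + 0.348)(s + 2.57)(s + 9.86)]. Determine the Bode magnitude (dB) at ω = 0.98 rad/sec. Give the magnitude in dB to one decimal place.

14.6 dB

|j0.98 + 0.64| = √(0.98² + 0.64²) = 1.17
|j0.98 + 0.348| = √(0.98² + 0.348²) = 1.04
|j0.98 + 2.57| = √(0.98² + 2.57²) = 2.751
|j0.98 + 9.86| = √(0.98² + 9.86²) = 9.909
|G(j0.98)| = 130 × 1.17 / (1.04 × 2.751 × 9.909) = 5.3686
20 log₁₀(5.3686) = 14.60 dB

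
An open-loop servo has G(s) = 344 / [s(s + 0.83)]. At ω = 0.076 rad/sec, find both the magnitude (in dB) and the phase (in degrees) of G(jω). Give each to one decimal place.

|G| = 74.7 dB, ∠G = -95.2°

|j0.076 + 0.83| = √(0.076² + 0.83²) = 0.8335
|j0.076| = 0.076
|G(j0.076)| = 344 / (0.8335 × 0.076) = 5430.7
20 log₁₀(5430.7) = 74.70 dB
∠(j0.076 + 0.83) = arctan(0.076/0.83) = 5.23°
∠(j0.076) = 90.00°
∠G(j0.076) = − (5.23° + 90.00°) = -95.23°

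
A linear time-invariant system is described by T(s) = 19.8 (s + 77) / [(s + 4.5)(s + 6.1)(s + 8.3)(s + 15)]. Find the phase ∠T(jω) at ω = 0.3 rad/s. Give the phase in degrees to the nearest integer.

-10°

∠(j0.3 + 77) = arctan(0.3/77) = 0.22°
∠(j0.3 + 4.5) = arctan(0.3/4.5) = 3.81°
∠(j0.3 + 6.1) = arctan(0.3/6.1) = 2.82°
∠(j0.3 + 8.3) = arctan(0.3/8.3) = 2.07°
∠(j0.3 + 15) = arctan(0.3/15) = 1.15°
∠T(j0.3) = 0.22° − (3.81° + 2.82° + 2.07° + 1.15°) = -9.62°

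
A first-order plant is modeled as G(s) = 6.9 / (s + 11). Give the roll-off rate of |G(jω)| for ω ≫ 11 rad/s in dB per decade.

With 0 zeros and 1 pole, the high-frequency asymptotic slope is 20 × (0 − 1) = -20 dB/decade.

-20 dB/decade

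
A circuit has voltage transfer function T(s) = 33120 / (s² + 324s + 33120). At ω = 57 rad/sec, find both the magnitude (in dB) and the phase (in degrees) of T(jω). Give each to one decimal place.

|T| = -0.5 dB, ∠T = -31.7°

|(j57)² + 324(j57) + 33120| = |29871 + j18468| = 3.512e+04
|T(j57)| = 33120 / 3.512e+04 = 0.94308
20 log₁₀(0.94308) = -0.51 dB
∠[(j57)² + 324(j57) + 33120] = ∠[29871 + j18468] = 31.73°
∠T(j57) = −31.73° = -31.73°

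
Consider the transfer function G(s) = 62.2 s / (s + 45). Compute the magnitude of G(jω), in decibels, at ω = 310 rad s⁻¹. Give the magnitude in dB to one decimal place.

35.8 dB

|j310| = 310
|j310 + 45| = √(310² + 45²) = 313.2
|G(j310)| = 62.2 × 310 / 313.2 = 61.555
20 log₁₀(61.555) = 35.79 dB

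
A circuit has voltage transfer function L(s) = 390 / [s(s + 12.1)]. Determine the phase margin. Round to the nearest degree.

Gain crossover: |L(jω)| = 1 at ω ≈ 18 rad/sec.
∠L(j18) = −90° − arctan(18/12.1) ≈ -146.07°
PM = 180° + (-146.07°) = 33.93°

34°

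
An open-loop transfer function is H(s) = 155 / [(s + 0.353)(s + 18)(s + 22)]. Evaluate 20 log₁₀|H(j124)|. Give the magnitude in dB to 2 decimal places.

|j124 + 0.353| = √(124² + 0.353²) = 124
|j124 + 18| = √(124² + 18²) = 125.3
|j124 + 22| = √(124² + 22²) = 125.9
|H(j124)| = 155 / (124 × 125.3 × 125.9) = 7.9215e-05
20 log₁₀(7.9215e-05) = -82.024 dB

-82.02 dB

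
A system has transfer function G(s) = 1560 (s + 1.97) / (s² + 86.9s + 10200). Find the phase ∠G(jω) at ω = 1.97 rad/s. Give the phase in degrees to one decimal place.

44.0 deg

∠(j1.97 + 1.97) = arctan(1.97/1.97) = 45.00°
∠[(j1.97)² + 86.9(j1.97) + 10200] = ∠[10196 + j171.19] = 0.96°
∠G(j1.97) = 45.00° − 0.96° = 44.04°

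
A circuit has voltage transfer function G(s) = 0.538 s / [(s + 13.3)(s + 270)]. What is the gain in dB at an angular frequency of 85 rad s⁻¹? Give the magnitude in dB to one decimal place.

|j85| = 85
|j85 + 13.3| = √(85² + 13.3²) = 86.03
|j85 + 270| = √(85² + 270²) = 283.1
|G(j85)| = 0.538 × 85 / (86.03 × 283.1) = 0.0018778
20 log₁₀(0.0018778) = -54.53 dB

-54.5 dB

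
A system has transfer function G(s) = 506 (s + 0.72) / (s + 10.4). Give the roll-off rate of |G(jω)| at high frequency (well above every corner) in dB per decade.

0 dB/decade

With 1 zero and 1 pole, the high-frequency asymptotic slope is 20 × (1 − 1) = 0 dB/decade.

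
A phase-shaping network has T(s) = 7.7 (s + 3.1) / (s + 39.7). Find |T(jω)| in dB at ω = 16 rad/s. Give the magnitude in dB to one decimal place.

9.3 dB

|j16 + 3.1| = √(16² + 3.1²) = 16.3
|j16 + 39.7| = √(16² + 39.7²) = 42.8
|T(j16)| = 7.7 × 16.3 / 42.8 = 2.9318
20 log₁₀(2.9318) = 9.34 dB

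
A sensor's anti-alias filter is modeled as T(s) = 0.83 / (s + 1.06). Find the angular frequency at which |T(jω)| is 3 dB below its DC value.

For a single-pole low-pass, the −3 dB point is at the pole: ω = 1.06 rad s⁻¹.

1.06 rad s⁻¹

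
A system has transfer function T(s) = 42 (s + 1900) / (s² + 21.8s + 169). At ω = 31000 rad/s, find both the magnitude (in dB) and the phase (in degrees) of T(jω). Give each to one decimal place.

|j31000 + 1900| = √(31000² + 1900²) = 3.106e+04
|(j31000)² + 21.8(j31000) + 169| = |-9.61e+08 + j6.758e+05| = 9.61e+08
|T(j31000)| = 42 × 3.106e+04 / 9.61e+08 = 0.0013574
20 log₁₀(0.0013574) = -57.35 dB
∠(j31000 + 1900) = arctan(31000/1900) = 86.49°
∠[(j31000)² + 21.8(j31000) + 169] = ∠[-9.61e+08 + j6.758e+05] = 179.96°
∠T(j31000) = 86.49° − 179.96° = -93.47°

|T| = -57.3 dB, ∠T = -93.5 deg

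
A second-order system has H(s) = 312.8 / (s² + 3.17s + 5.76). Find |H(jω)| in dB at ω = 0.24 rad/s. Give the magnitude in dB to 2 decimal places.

|(j0.24)² + 3.17(j0.24) + 5.76| = |5.7024 + j0.7608| = 5.753
|H(j0.24)| = 312.8 / 5.753 = 54.372
20 log₁₀(54.372) = 34.708 dB

34.71 dB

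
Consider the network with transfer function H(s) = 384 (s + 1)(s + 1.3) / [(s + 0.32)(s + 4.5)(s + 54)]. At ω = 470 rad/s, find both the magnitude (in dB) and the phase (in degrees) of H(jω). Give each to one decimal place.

|j470 + 1| = √(470² + 1²) = 470
|j470 + 1.3| = √(470² + 1.3²) = 470
|j470 + 0.32| = √(470² + 0.32²) = 470
|j470 + 4.5| = √(470² + 4.5²) = 470
|j470 + 54| = √(470² + 54²) = 473.1
|H(j470)| = 384 × 470 × 470 / (470 × 470 × 473.1) = 0.81165
20 log₁₀(0.81165) = -1.81 dB
∠(j470 + 1) = arctan(470/1) = 89.88°
∠(j470 + 1.3) = arctan(470/1.3) = 89.84°
∠(j470 + 0.32) = arctan(470/0.32) = 89.96°
∠(j470 + 4.5) = arctan(470/4.5) = 89.45°
∠(j470 + 54) = arctan(470/54) = 83.45°
∠H(j470) = 89.88° + 89.84° − (89.96° + 89.45° + 83.45°) = -83.14°

|H| = -1.8 dB, ∠H = -83.1 deg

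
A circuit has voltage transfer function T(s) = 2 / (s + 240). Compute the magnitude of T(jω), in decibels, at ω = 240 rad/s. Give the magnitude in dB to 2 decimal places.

-44.59 dB

|j240 + 240| = √(240² + 240²) = 339.4
|T(j240)| = 2 / 339.4 = 0.0058926
20 log₁₀(0.0058926) = -44.594 dB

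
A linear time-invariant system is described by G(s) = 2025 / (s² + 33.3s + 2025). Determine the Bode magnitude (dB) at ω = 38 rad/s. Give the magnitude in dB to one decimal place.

3.3 dB

|(j38)² + 33.3(j38) + 2025| = |581 + j1265.4| = 1392
|G(j38)| = 2025 / 1392 = 1.4543
20 log₁₀(1.4543) = 3.25 dB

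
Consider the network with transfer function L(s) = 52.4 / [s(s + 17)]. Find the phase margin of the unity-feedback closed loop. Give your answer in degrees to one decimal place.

79.9°

Gain crossover: |L(jω)| = 1 at ω ≈ 3.03 rad/sec.
∠L(j3.03) = −90° − arctan(3.03/17) ≈ -100.12°
PM = 180° + (-100.12°) = 79.88°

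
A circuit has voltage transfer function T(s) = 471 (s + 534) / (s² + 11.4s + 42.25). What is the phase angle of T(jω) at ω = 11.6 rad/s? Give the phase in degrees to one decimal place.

∠(j11.6 + 534) = arctan(11.6/534) = 1.24°
∠[(j11.6)² + 11.4(j11.6) + 42.25] = ∠[-92.31 + j132.24] = 124.92°
∠T(j11.6) = 1.24° − 124.92° = -123.67°

-123.7 deg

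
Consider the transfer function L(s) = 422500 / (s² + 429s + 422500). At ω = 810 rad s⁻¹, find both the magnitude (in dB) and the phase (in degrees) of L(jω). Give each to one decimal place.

|L| = 0.1 dB, ∠L = -123.9°

|(j810)² + 429(j810) + 422500| = |-2.336e+05 + j3.4749e+05| = 4.187e+05
|L(j810)| = 422500 / 4.187e+05 = 1.0091
20 log₁₀(1.0091) = 0.08 dB
∠[(j810)² + 429(j810) + 422500] = ∠[-2.336e+05 + j3.4749e+05] = 123.91°
∠L(j810) = −123.91° = -123.91°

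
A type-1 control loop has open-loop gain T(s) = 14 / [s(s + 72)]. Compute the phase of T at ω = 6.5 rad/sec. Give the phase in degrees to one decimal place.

∠(j6.5 + 72) = arctan(6.5/72) = 5.16°
∠(j6.5) = 90.00°
∠T(j6.5) = − (5.16° + 90.00°) = -95.16°

-95.2°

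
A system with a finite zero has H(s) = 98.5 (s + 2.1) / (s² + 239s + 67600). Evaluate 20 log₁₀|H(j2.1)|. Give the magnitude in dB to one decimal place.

-47.3 dB

|j2.1 + 2.1| = √(2.1² + 2.1²) = 2.97
|(j2.1)² + 239(j2.1) + 67600| = |67596 + j501.9| = 6.76e+04
|H(j2.1)| = 98.5 × 2.97 / 6.76e+04 = 0.0043275
20 log₁₀(0.0043275) = -47.28 dB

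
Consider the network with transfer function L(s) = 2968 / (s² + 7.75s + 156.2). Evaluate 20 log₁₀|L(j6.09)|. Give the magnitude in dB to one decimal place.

|(j6.09)² + 7.75(j6.09) + 156.2| = |119.11 + j47.197| = 128.1
|L(j6.09)| = 2968 / 128.1 = 23.165
20 log₁₀(23.165) = 27.30 dB

27.3 dB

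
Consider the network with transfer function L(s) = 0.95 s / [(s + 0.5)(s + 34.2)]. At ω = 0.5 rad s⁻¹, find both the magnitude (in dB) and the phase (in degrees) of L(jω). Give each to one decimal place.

|L| = -34.1 dB, ∠L = 44.2 deg

|j0.5| = 0.5
|j0.5 + 0.5| = √(0.5² + 0.5²) = 0.7071
|j0.5 + 34.2| = √(0.5² + 34.2²) = 34.2
|L(j0.5)| = 0.95 × 0.5 / (0.7071 × 34.2) = 0.01964
20 log₁₀(0.01964) = -34.14 dB
∠(j0.5) = 90.00°
∠(j0.5 + 0.5) = arctan(0.5/0.5) = 45.00°
∠(j0.5 + 34.2) = arctan(0.5/34.2) = 0.84°
∠L(j0.5) = 90.00° − (45.00° + 0.84°) = 44.16°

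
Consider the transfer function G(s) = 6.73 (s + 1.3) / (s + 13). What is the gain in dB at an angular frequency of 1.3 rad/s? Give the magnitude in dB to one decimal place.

-0.5 dB

|j1.3 + 1.3| = √(1.3² + 1.3²) = 1.838
|j1.3 + 13| = √(1.3² + 13²) = 13.06
|G(j1.3)| = 6.73 × 1.838 / 13.06 = 0.94704
20 log₁₀(0.94704) = -0.47 dB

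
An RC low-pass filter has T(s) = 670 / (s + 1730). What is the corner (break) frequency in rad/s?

The single real pole at s = −1730 gives a corner at ω = 1730 rad/s.

1730 rad/s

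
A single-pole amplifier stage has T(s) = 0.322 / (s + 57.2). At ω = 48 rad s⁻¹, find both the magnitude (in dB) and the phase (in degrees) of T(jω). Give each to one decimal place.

|T| = -47.3 dB, ∠T = -40.0 deg

|j48 + 57.2| = √(48² + 57.2²) = 74.67
|T(j48)| = 0.322 / 74.67 = 0.0043122
20 log₁₀(0.0043122) = -47.31 dB
∠(j48 + 57.2) = arctan(48/57.2) = 40.00°
∠T(j48) = −40.00° = -40.00°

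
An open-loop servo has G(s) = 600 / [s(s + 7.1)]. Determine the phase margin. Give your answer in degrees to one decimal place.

16.5°

Gain crossover: |G(jω)| = 1 at ω ≈ 24 rad s⁻¹.
∠G(j24) = −90° − arctan(24/7.1) ≈ -163.51°
PM = 180° + (-163.51°) = 16.49°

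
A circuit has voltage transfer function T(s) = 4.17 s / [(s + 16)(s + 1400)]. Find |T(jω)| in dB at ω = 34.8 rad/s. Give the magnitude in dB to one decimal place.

-51.4 dB

|j34.8| = 34.8
|j34.8 + 16| = √(34.8² + 16²) = 38.3
|j34.8 + 1400| = √(34.8² + 1400²) = 1400
|T(j34.8)| = 4.17 × 34.8 / (38.3 × 1400) = 0.0027054
20 log₁₀(0.0027054) = -51.36 dB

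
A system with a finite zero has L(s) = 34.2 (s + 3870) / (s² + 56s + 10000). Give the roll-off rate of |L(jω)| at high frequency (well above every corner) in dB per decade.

With 1 zero and 2 poles, the high-frequency asymptotic slope is 20 × (1 − 2) = -20 dB/decade.

-20 dB/decade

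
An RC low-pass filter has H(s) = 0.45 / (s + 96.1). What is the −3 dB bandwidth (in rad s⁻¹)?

96.1 rad s⁻¹

For a single-pole low-pass, the −3 dB point is at the pole: ω = 96.1 rad s⁻¹.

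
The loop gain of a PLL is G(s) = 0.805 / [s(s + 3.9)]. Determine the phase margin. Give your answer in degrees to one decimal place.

87.0°

Gain crossover: |G(jω)| = 1 at ω ≈ 0.206 rad s⁻¹.
∠G(j0.206) = −90° − arctan(0.206/3.9) ≈ -93.03°
PM = 180° + (-93.03°) = 86.97°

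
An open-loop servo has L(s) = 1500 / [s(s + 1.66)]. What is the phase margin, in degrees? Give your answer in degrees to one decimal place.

2.5°

Gain crossover: |L(jω)| = 1 at ω ≈ 38.7 rad s⁻¹.
∠L(j38.7) = −90° − arctan(38.7/1.66) ≈ -177.54°
PM = 180° + (-177.54°) = 2.46°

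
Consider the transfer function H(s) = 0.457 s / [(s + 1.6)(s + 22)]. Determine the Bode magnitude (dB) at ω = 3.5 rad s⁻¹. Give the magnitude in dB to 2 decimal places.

-34.58 dB

|j3.5| = 3.5
|j3.5 + 1.6| = √(3.5² + 1.6²) = 3.848
|j3.5 + 22| = √(3.5² + 22²) = 22.28
|H(j3.5)| = 0.457 × 3.5 / (3.848 × 22.28) = 0.018658
20 log₁₀(0.018658) = -34.583 dB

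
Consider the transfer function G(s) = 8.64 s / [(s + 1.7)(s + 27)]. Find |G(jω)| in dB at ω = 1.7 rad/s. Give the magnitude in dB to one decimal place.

-12.9 dB

|j1.7| = 1.7
|j1.7 + 1.7| = √(1.7² + 1.7²) = 2.404
|j1.7 + 27| = √(1.7² + 27²) = 27.05
|G(j1.7)| = 8.64 × 1.7 / (2.404 × 27.05) = 0.22583
20 log₁₀(0.22583) = -12.92 dB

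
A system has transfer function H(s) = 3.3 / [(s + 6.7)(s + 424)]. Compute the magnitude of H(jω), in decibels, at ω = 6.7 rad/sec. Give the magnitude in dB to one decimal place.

|j6.7 + 6.7| = √(6.7² + 6.7²) = 9.475
|j6.7 + 424| = √(6.7² + 424²) = 424.1
|H(j6.7)| = 3.3 / (9.475 × 424.1) = 0.0008213
20 log₁₀(0.0008213) = -61.71 dB

-61.7 dB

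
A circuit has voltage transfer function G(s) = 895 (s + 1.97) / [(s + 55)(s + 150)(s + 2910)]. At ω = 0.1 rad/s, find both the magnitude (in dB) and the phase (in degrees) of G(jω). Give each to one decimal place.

|G| = -82.7 dB, ∠G = 2.8 deg

|j0.1 + 1.97| = √(0.1² + 1.97²) = 1.973
|j0.1 + 55| = √(0.1² + 55²) = 55
|j0.1 + 150| = √(0.1² + 150²) = 150
|j0.1 + 2910| = √(0.1² + 2910²) = 2910
|G(j0.1)| = 895 × 1.973 / (55 × 150 × 2910) = 7.3536e-05
20 log₁₀(7.3536e-05) = -82.67 dB
∠(j0.1 + 1.97) = arctan(0.1/1.97) = 2.91°
∠(j0.1 + 55) = arctan(0.1/55) = 0.10°
∠(j0.1 + 150) = arctan(0.1/150) = 0.04°
∠(j0.1 + 2910) = arctan(0.1/2910) = 0.00°
∠G(j0.1) = 2.91° − (0.10° + 0.04° + 0.00°) = 2.76°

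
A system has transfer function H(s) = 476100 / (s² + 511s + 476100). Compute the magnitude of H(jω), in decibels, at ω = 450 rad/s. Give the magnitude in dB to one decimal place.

|(j450)² + 511(j450) + 476100| = |2.736e+05 + j2.2995e+05| = 3.574e+05
|H(j450)| = 476100 / 3.574e+05 = 1.3321
20 log₁₀(1.3321) = 2.49 dB

2.5 dB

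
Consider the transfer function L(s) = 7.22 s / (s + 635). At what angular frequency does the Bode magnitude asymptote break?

The single real pole at s = −635 gives a corner at ω = 635 rad/s.

635 rad/s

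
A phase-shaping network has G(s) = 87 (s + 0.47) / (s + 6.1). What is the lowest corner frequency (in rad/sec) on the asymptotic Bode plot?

0.47 rad/sec

Break frequencies occur at each pole and zero magnitude: 0.47 rad/sec, 6.1 rad/sec.
The lowest is 0.47 rad/sec.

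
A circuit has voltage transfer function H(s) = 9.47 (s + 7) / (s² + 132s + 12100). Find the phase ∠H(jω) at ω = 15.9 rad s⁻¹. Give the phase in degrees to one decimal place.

∠(j15.9 + 7) = arctan(15.9/7) = 66.24°
∠[(j15.9)² + 132(j15.9) + 12100] = ∠[11847 + j2098.8] = 10.05°
∠H(j15.9) = 66.24° − 10.05° = 56.19°

56.2°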